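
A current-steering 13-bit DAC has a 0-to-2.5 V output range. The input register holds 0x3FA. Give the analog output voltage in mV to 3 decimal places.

LSB = 2.5 V / 2^13 = 305.18 µV.
Code 0x3FA = 1018 decimal.
V_out = 0 + 1018 × 0.000305176 V = 0.310669 V.
= 310.669 mV.

310.669 mV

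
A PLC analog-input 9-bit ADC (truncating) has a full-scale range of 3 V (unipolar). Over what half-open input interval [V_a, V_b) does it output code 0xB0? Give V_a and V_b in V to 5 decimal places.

LSB = 3/2^9 = 5.859 mV.
Code 0xB0 = 176 decimal.
V_a = V_low + 176·LSB = 1.03125 V; V_b = V_low + 177·LSB = 1.03711 V.

[1.03125 V, 1.03711 V)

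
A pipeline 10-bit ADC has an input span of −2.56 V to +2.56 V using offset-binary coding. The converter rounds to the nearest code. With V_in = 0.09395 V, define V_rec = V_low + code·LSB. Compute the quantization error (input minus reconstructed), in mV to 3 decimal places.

Step size: 5.12 V ÷ 2^10 = 5.000 mV.
(V_in − V_low)/LSB = (0.09395 − (−2.56))/0.005 = 530.7900 → code 531 (round).
Reconstructed: 0.095 V.
Difference: -0.00105 V → -1.050 mV.

-1.050 mV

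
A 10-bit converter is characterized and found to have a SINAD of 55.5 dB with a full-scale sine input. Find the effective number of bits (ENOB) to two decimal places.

ENOB = (SINAD − 1.76) / 6.02 = (55.5 − 1.76)/6.02 = 8.927.

8.93 bits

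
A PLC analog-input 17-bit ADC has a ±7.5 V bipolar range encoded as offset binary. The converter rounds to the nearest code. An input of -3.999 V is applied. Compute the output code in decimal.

With 131072 levels over 15 V, one step is 114.44 µV.
(V_in − V_low)/LSB = (-3.999 − (−7.5)) / 0.000114441 = 30592.205.
Round → code 30592.

code 30592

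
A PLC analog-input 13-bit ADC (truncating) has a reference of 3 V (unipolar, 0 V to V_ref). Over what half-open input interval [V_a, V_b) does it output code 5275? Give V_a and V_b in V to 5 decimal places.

LSB = 3/2^13 = 366.21 µV.
V_a = V_low + 5275·LSB = 1.93176 V; V_b = V_low + 5276·LSB = 1.93213 V.

[1.93176 V, 1.93213 V)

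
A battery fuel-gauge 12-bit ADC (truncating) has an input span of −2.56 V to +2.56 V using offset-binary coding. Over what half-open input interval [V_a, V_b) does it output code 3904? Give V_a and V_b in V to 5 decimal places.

LSB = 5.12/2^12 = 1.250 mV.
V_a = V_low + 3904·LSB = 2.32 V; V_b = V_low + 3905·LSB = 2.32125 V.

[2.32000 V, 2.32125 V)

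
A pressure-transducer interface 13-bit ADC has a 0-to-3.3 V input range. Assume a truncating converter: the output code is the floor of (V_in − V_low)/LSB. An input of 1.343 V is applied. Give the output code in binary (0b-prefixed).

With 8192 levels over 3.3 V, one step is 402.83 µV.
Input sits at 3333.896 steps above V_low.
⌊·⌋(3333.896) = 3333.
In binary (0b-prefixed): 0b110100000101.

code 0b110100000101 (decimal 3333)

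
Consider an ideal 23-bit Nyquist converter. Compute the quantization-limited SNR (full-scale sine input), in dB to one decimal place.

140.2 dB

SNR ≈ 6.02·N + 1.76 dB = 6.02·23 + 1.76 = 140.22 dB.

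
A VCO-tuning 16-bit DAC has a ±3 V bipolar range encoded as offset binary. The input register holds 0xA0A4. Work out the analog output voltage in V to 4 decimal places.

0.7650 V

LSB = 6 V / 2^16 = 91.55 µV.
Code 0xA0A4 = 41124 decimal.
V_out = (−3) + 41124 × 9.15527e-05 V = 0.765015 V.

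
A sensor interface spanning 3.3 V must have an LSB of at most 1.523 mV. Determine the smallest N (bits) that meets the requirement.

12 bits

Number of steps required ≥ 3.3 V / 1.523 mV = 2166.78.
Need 2^N ≥ 2166.78; 2^11 = 2048, 2^12 = 4096.
Minimum N = 12.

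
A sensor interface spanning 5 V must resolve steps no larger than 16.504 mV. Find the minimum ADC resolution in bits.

Number of steps required ≥ 5 V / 16.504 mV = 302.96.
Need 2^N ≥ 302.96; 2^8 = 256, 2^9 = 512.
Minimum N = 9.

9 bits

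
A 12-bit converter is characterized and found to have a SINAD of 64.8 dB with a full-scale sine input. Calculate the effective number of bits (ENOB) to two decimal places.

10.47 bits

ENOB = (SINAD − 1.76) / 6.02 = (64.8 − 1.76)/6.02 = 10.472.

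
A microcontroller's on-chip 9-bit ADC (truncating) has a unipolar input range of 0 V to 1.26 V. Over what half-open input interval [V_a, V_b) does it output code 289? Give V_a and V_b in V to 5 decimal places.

LSB = 1.26/2^9 = 2.461 mV.
V_a = V_low + 289·LSB = 0.711211 V; V_b = V_low + 290·LSB = 0.713672 V.

[0.71121 V, 0.71367 V)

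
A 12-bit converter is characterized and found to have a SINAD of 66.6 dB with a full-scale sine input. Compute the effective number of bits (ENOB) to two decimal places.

10.77 bits

ENOB = (SINAD − 1.76) / 6.02 = (66.6 − 1.76)/6.02 = 10.771.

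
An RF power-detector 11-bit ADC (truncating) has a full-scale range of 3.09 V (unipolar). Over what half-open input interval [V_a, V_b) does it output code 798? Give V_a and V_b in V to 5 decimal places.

LSB = 3.09/2^11 = 1.509 mV.
V_a = V_low + 798·LSB = 1.20401 V; V_b = V_low + 799·LSB = 1.20552 V.

[1.20401 V, 1.20552 V)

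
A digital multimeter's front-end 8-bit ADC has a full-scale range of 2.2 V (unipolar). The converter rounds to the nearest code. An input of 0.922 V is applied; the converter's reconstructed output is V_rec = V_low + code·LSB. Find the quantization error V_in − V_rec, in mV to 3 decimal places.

LSB = 2.2/2^8 = 8.594 mV.
Scaled input = 107.2873 LSBs, so code = 107.
V_rec = 0 + 107·0.00859375 = 0.91953125 V.
Difference: 0.00246875 V → 2.469 mV.

2.469 mV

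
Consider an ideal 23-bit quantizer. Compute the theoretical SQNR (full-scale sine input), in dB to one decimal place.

SNR ≈ 6.02·N + 1.76 dB = 6.02·23 + 1.76 = 140.22 dB.

140.2 dB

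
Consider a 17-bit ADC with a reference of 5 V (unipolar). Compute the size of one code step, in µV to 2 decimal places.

Full-scale span = 5 V.
LSB = 5 / 2^17 = 5 / 131072 = 3.8147e-05 V = 38.15 µV.

38.15 µV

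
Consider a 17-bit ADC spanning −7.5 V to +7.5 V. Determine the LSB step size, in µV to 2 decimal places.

114.44 µV

Full-scale span = 15 V.
LSB = 15 / 2^17 = 15 / 131072 = 0.000114441 V = 114.44 µV.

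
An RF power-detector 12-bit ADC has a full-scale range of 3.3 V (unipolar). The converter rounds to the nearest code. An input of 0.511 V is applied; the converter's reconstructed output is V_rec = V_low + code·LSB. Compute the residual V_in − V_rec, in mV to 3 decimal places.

0.209 mV

LSB = 3.3/2^12 = 0.806 mV.
(0.511 − 0)/0.000805664 = 634.2594; round gives code 634.
V_rec = 0 + 634·0.000805664 = 0.51079102 V.
Error = 0.511 − 0.51079102 = 0.000208984 V = 0.209 mV.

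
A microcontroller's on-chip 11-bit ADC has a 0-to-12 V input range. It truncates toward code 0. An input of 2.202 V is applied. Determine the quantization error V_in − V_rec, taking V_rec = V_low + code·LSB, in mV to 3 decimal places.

4.734 mV

LSB = 12/2^11 = 5.859 mV.
Scaled input = 375.8080 LSBs, so code = 375.
Reconstructed: 2.1972656 V.
V_in − V_rec = 0.00473437 V = 4.734 mV.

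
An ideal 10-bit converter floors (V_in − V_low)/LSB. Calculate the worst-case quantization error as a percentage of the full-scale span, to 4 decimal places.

0.0977 %

Truncating → worst-case error = 1 LSB = V_FS/2^10, so 100/1024 = 0.0976562 % of full scale.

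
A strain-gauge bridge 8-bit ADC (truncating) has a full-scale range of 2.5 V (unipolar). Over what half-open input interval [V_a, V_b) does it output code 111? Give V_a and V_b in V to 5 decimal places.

[1.08398 V, 1.09375 V)

LSB = 2.5/2^8 = 9.766 mV.
V_a = V_low + 111·LSB = 1.08398 V; V_b = V_low + 112·LSB = 1.09375 V.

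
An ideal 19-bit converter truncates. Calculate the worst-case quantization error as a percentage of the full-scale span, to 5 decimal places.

Truncating → worst-case error = 1 LSB = V_FS/2^19, so 100/524288 = 0.000190735 % of full scale.

0.00019 %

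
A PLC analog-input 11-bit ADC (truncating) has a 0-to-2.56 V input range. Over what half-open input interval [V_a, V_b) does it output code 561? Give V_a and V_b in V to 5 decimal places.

LSB = 2.56/2^11 = 1.250 mV.
V_a = V_low + 561·LSB = 0.70125 V; V_b = V_low + 562·LSB = 0.7025 V.

[0.70125 V, 0.70250 V)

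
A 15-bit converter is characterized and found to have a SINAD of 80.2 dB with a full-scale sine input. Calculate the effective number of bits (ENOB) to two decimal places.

13.03 bits

ENOB = (SINAD − 1.76) / 6.02 = (80.2 − 1.76)/6.02 = 13.030.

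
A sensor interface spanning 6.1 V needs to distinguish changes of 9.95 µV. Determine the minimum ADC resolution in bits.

20 bits

Number of steps required ≥ 6.1 V / 9.95 µV = 613065.33.
Need 2^N ≥ 613065.33; 2^19 = 524288, 2^20 = 1048576.
Minimum N = 20.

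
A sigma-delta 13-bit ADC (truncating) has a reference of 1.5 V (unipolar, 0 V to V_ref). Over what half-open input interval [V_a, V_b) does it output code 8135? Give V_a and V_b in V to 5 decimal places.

LSB = 1.5/2^13 = 183.11 µV.
V_a = V_low + 8135·LSB = 1.48956 V; V_b = V_low + 8136·LSB = 1.48975 V.

[1.48956 V, 1.48975 V)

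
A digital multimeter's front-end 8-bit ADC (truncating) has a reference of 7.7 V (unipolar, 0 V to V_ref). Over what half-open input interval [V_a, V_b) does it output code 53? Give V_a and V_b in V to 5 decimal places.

LSB = 7.7/2^8 = 30.078 mV.
V_a = V_low + 53·LSB = 1.59414 V; V_b = V_low + 54·LSB = 1.62422 V.

[1.59414 V, 1.62422 V)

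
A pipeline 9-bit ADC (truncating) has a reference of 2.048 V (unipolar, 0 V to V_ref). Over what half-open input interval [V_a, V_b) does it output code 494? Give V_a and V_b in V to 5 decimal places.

LSB = 2.048/2^9 = 4.000 mV.
V_a = V_low + 494·LSB = 1.976 V; V_b = V_low + 495·LSB = 1.98 V.

[1.97600 V, 1.98000 V)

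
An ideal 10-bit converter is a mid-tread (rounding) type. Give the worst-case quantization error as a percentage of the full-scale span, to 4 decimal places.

0.0488 %

Rounding → worst-case error = ½ LSB = V_FS/2^11, so 100/2048 = 0.0488281 % of full scale.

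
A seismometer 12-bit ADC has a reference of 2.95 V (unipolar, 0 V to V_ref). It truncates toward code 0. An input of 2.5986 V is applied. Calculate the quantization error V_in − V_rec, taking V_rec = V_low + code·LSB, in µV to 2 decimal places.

64.84 µV

LSB = 2.95/2^12 = 0.720 mV.
Scaled input = 3608.0900 LSBs, so code = 3608.
V_rec = 0 + 3608·0.000720215 = 2.5985352 V.
Error = 2.5986 − 2.5985352 = 6.48438e-05 V = 64.84 µV.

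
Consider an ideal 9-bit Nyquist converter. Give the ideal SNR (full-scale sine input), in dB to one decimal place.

55.9 dB

SNR ≈ 6.02·N + 1.76 dB = 6.02·9 + 1.76 = 55.94 dB.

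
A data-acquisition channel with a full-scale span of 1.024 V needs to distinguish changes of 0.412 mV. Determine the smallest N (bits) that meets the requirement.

Number of steps required ≥ 1.024 V / 0.412 mV = 2485.44.
Need 2^N ≥ 2485.44; 2^11 = 2048, 2^12 = 4096.
Minimum N = 12.

12 bits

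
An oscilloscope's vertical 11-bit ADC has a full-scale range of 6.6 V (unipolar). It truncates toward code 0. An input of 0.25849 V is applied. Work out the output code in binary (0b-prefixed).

code 0b1010000 (decimal 80)

Full-scale span = 6.6 V; LSB = 6.6/2^11 = 3.223 mV.
(0.25849 − 0) / 0.00322266 = 80.210 LSBs.
So the output code is 80.
In binary (0b-prefixed): 0b1010000.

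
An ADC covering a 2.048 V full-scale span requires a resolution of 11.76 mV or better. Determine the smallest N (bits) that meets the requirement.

Number of steps required ≥ 2.048 V / 11.76 mV = 174.15.
Need 2^N ≥ 174.15; 2^7 = 128, 2^8 = 256.
Minimum N = 8.

8 bits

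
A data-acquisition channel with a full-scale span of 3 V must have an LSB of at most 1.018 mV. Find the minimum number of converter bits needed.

Number of steps required ≥ 3 V / 1.018 mV = 2946.95.
Need 2^N ≥ 2946.95; 2^11 = 2048, 2^12 = 4096.
Minimum N = 12.

12 bits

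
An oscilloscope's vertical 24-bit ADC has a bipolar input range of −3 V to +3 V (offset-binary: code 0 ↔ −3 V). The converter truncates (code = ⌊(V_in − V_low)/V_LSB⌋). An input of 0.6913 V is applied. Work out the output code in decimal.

code 10321622

With 16777216 levels over 6 V, one step is 0.36 µV.
Input sits at 10321622.903 steps above V_low.
So the output code is 10321622.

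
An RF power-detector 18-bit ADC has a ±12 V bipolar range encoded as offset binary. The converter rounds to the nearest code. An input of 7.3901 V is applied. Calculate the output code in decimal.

code 211792

Full-scale span = 24 V; LSB = 24/2^18 = 91.55 µV.
(7.3901 − (−12)) / 9.15527e-05 = 211791.599 LSBs.
round(211791.599) = 211792.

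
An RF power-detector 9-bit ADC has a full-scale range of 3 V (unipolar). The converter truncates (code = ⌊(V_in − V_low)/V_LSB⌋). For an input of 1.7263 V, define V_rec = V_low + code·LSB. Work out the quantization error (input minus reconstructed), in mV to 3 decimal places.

3.644 mV

LSB = 3/2^9 = 5.859 mV.
Scaled input = 294.6219 LSBs, so code = 294.
Reconstructed: 1.7226562 V.
Difference: 0.00364375 V → 3.644 mV.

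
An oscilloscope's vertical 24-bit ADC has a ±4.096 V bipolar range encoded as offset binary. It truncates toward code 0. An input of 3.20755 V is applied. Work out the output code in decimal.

With 16777216 levels over 8.192 V, one step is 0.49 µV.
(V_in − V_low)/LSB = (3.20755 − (−4.096)) / 4.88281e-07 = 14957670.400.
Floor → code 14957670.

code 14957670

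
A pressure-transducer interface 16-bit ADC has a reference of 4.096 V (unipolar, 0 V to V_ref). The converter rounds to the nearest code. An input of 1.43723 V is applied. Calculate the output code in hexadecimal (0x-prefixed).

LSB = 4.096 V / 65536 = 62.50 µV.
(V_in − V_low)/LSB = (1.43723 − 0) / 6.25e-05 = 22995.680.
round(22995.680) = 22996.
In hexadecimal (0x-prefixed): 0x59D4.

code 0x59D4 (decimal 22996)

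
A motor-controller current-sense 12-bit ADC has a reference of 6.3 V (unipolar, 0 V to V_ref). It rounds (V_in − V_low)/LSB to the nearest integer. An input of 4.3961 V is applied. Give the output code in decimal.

LSB = 6.3 V / 4096 = 1.538 mV.
(V_in − V_low)/LSB = (4.3961 − 0) / 0.00153809 = 2858.163.
Round → code 2858.

code 2858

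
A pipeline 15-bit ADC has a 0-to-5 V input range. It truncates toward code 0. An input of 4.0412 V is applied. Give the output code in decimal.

code 26484

With 32768 levels over 5 V, one step is 152.59 µV.
(4.0412 − 0) / 0.000152588 = 26484.408 LSBs.
Floor → code 26484.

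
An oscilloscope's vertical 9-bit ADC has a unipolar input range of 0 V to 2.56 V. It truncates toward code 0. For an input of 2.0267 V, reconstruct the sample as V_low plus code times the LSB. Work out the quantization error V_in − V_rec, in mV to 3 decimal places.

One LSB is 2.56 V / 512 = 5.000 mV.
Scaled input = 405.3400 LSBs, so code = 405.
Reconstructed: 2.025 V.
Error = 2.0267 − 2.025 = 0.0017 V = 1.700 mV.

1.700 mV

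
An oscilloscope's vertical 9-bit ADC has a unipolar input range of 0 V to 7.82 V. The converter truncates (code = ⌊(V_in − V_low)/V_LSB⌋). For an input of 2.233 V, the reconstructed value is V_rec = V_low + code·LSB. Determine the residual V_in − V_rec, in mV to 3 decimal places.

3.078 mV

Step size: 7.82 V ÷ 2^9 = 15.273 mV.
(2.233 − 0)/0.0152734 = 146.2015; ⌊·⌋ gives code 146.
Code 146 maps back to 0 + 146×0.0152734 V = 2.2299219 V.
V_in − V_rec = 0.00307813 V = 3.078 mV.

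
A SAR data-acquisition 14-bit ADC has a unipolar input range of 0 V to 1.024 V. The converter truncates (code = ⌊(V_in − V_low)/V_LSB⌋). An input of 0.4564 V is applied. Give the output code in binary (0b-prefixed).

With 16384 levels over 1.024 V, one step is 62.50 µV.
Input sits at 7302.400 steps above V_low.
So the output code is 7302.
In binary (0b-prefixed): 0b1110010000110.

code 0b1110010000110 (decimal 7302)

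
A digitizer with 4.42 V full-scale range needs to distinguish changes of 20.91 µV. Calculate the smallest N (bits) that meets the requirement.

18 bits

Number of steps required ≥ 4.42 V / 20.91 µV = 211382.11.
Need 2^N ≥ 211382.11; 2^17 = 131072, 2^18 = 262144.
Minimum N = 18.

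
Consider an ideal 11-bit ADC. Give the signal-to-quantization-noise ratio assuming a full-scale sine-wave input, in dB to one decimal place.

68.0 dB

SNR ≈ 6.02·N + 1.76 dB = 6.02·11 + 1.76 = 67.98 dB.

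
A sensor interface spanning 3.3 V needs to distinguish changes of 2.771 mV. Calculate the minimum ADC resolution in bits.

11 bits

Number of steps required ≥ 3.3 V / 2.771 mV = 1190.91.
Need 2^N ≥ 1190.91; 2^10 = 1024, 2^11 = 2048.
Minimum N = 11.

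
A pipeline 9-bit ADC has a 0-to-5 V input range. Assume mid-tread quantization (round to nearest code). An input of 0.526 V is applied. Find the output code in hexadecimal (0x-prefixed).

code 0x36 (decimal 54)

With 512 levels over 5 V, one step is 9.766 mV.
Input sits at 53.862 steps above V_low.
Round → code 54.
In hexadecimal (0x-prefixed): 0x36.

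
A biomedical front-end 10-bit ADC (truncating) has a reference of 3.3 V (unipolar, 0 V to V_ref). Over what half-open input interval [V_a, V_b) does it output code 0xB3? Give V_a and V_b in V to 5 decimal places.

[0.57686 V, 0.58008 V)

LSB = 3.3/2^10 = 3.223 mV.
Code 0xB3 = 179 decimal.
V_a = V_low + 179·LSB = 0.576855 V; V_b = V_low + 180·LSB = 0.580078 V.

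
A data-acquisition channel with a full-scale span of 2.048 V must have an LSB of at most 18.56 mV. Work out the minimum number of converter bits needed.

7 bits

Number of steps required ≥ 2.048 V / 18.56 mV = 110.34.
Need 2^N ≥ 110.34; 2^6 = 64, 2^7 = 128.
Minimum N = 7.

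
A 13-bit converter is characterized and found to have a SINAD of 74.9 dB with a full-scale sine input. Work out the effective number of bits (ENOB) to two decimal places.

ENOB = (SINAD − 1.76) / 6.02 = (74.9 − 1.76)/6.02 = 12.150.

12.15 bits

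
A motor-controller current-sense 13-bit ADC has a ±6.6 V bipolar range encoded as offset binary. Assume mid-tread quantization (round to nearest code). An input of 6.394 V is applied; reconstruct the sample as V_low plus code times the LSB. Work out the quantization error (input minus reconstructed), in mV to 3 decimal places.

LSB = 13.2/2^13 = 1.611 mV.
(6.394 − (−6.6))/0.00161133 = 8064.1552; round gives code 8064.
Reconstructed: 6.39375 V.
V_in − V_rec = 0.00025 V = 0.250 mV.

0.250 mV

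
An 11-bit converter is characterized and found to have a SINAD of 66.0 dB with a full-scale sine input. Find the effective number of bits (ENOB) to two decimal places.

10.67 bits

ENOB = (SINAD − 1.76) / 6.02 = (66.0 − 1.76)/6.02 = 10.671.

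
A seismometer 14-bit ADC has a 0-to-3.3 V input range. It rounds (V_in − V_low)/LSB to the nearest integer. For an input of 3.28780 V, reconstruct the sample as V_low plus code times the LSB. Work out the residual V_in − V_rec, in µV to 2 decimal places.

86.38 µV

LSB = 3.3/2^14 = 201.42 µV.
(3.28780 − 0)/0.000201416 = 16323.4288; round gives code 16323.
V_rec = 0 + 16323·0.000201416 = 3.2877136 V.
Error = 3.28780 − 3.2877136 = 8.6377e-05 V = 86.38 µV.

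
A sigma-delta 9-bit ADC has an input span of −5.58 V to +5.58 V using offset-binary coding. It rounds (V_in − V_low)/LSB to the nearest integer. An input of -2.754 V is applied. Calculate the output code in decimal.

Full-scale span = 11.16 V; LSB = 11.16/2^9 = 21.797 mV.
(-2.754 − (−5.58)) / 0.0217969 = 129.652 LSBs.
round(129.652) = 130.

code 130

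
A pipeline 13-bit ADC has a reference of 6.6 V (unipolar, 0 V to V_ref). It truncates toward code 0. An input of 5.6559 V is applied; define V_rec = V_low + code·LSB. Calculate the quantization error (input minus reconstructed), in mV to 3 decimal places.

One LSB is 6.6 V / 8192 = 0.806 mV.
Scaled input = 7020.1716 LSBs, so code = 7020.
Reconstructed: 5.6557617 V.
V_in − V_rec = 0.000138281 V = 0.138 mV.

0.138 mV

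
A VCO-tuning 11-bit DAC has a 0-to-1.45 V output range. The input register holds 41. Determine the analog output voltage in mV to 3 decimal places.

29.028 mV

LSB = 1.45 V / 2^11 = 0.708 mV.
V_out = 0 + 41 × 0.000708008 V = 0.0290283 V.
= 29.028 mV.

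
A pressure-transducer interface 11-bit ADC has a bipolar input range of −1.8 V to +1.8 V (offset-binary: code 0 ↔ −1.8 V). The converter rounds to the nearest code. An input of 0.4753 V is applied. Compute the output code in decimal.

Full-scale span = 3.6 V; LSB = 3.6/2^11 = 1.758 mV.
(V_in − V_low)/LSB = (0.4753 − (−1.8)) / 0.00175781 = 1294.393.
So the output code is 1294.

code 1294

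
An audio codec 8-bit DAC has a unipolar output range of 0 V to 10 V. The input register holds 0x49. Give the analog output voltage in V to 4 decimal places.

LSB = 10 V / 2^8 = 39.062 mV.
Code 0x49 = 73 decimal.
V_out = 0 + 73 × 0.0390625 V = 2.85156 V.

2.8516 V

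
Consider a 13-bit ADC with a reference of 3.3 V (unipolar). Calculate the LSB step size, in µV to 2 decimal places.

Full-scale span = 3.3 V.
LSB = 3.3 / 2^13 = 3.3 / 8192 = 0.000402832 V = 402.83 µV.

402.83 µV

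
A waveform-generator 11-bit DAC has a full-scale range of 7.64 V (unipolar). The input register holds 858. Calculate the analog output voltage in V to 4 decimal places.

3.2007 V

LSB = 7.64 V / 2^11 = 3.730 mV.
V_out = 0 + 858 × 0.00373047 V = 3.20074 V.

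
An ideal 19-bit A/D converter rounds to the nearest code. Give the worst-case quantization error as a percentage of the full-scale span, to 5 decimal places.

Rounding → worst-case error = ½ LSB = V_FS/2^20, so 100/1048576 = 9.53674e-05 % of full scale.

0.00010 %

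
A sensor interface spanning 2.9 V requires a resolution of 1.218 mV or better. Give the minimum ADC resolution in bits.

Number of steps required ≥ 2.9 V / 1.218 mV = 2380.95.
Need 2^N ≥ 2380.95; 2^11 = 2048, 2^12 = 4096.
Minimum N = 12.

12 bits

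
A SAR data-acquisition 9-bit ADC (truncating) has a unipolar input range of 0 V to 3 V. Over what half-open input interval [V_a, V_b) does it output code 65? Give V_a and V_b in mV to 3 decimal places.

LSB = 3/2^9 = 5.859 mV.
V_a = V_low + 65·LSB = 0.380859 V; V_b = V_low + 66·LSB = 0.386719 V.

[380.859 mV, 386.719 mV)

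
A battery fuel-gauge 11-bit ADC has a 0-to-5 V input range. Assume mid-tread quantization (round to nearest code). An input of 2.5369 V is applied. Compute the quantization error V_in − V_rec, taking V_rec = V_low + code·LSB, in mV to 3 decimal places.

Step size: 5 V ÷ 2^11 = 2.441 mV.
(V_in − V_low)/LSB = (2.5369 − 0)/0.00244141 = 1039.1142 → code 1039 (round).
Code 1039 maps back to 0 + 1039×0.00244141 V = 2.5366211 V.
Error = 2.5369 − 2.5366211 = 0.000278906 V = 0.279 mV.

0.279 mV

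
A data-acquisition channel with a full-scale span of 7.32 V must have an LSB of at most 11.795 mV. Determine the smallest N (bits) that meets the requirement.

Number of steps required ≥ 7.32 V / 11.795 mV = 620.60.
Need 2^N ≥ 620.60; 2^9 = 512, 2^10 = 1024.
Minimum N = 10.

10 bits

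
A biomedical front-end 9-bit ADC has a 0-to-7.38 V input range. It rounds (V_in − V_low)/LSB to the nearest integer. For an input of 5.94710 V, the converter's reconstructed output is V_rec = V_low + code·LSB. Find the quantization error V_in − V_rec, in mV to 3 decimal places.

LSB = 7.38/2^9 = 14.414 mV.
(5.94710 − 0)/0.0144141 = 412.5901; round gives code 413.
Code 413 maps back to 0 + 413×0.0144141 V = 5.9530078 V.
V_in − V_rec = -0.00590781 V = -5.908 mV.

-5.908 mV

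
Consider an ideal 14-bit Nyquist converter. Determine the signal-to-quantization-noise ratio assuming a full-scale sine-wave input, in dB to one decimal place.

86.0 dB

SNR ≈ 6.02·N + 1.76 dB = 6.02·14 + 1.76 = 86.04 dB.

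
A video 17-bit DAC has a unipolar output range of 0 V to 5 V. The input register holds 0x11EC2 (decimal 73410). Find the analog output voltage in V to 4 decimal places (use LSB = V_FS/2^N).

LSB = 5 V / 2^17 = 38.15 µV.
Code 0x11EC2 = 73410 decimal.
V_out = 0 + 73410 × 3.8147e-05 V = 2.80037 V.

2.8004 V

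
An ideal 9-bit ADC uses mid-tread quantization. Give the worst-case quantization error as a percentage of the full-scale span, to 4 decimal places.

Rounding → worst-case error = ½ LSB = V_FS/2^10, so 100/1024 = 0.0976562 % of full scale.

0.0977 %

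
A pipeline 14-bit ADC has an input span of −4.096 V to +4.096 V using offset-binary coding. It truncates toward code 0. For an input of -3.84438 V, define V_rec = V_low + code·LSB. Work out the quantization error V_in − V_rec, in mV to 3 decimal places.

0.120 mV

LSB = 8.192/2^14 = 0.500 mV.
(-3.84438 − (−4.096))/0.0005 = 503.2400; ⌊·⌋ gives code 503.
Code 503 maps back to (−4.096) + 503×0.0005 V = -3.8445 V.
Error = -3.84438 − (−3.8445) = 0.00012 V = 0.120 mV.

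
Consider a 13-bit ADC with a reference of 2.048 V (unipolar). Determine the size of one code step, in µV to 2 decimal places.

Full-scale span = 2.048 V.
LSB = 2.048 / 2^13 = 2.048 / 8192 = 0.00025 V = 250.00 µV.

250.00 µV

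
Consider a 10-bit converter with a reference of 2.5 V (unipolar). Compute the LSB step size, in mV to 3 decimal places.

Full-scale span = 2.5 V.
LSB = 2.5 / 2^10 = 2.5 / 1024 = 0.00244141 V = 2.441 mV.

2.441 mV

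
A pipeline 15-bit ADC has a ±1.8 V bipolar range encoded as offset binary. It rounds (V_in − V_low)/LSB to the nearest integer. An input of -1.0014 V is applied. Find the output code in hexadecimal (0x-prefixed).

code 0x1C65 (decimal 7269)

With 32768 levels over 3.6 V, one step is 109.86 µV.
Input sits at 7269.035 steps above V_low.
Round → code 7269.
In hexadecimal (0x-prefixed): 0x1C65.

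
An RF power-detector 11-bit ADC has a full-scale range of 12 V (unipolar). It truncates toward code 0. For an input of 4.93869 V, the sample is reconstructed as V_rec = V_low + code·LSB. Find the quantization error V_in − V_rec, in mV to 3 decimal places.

One LSB is 12 V / 2048 = 5.859 mV.
(V_in − V_low)/LSB = (4.93869 − 0)/0.00585938 = 842.8698 → code 842 (floor).
Code 842 maps back to 0 + 842×0.00585938 V = 4.9335938 V.
Error = 4.93869 − 4.9335938 = 0.00509625 V = 5.096 mV.

5.096 mV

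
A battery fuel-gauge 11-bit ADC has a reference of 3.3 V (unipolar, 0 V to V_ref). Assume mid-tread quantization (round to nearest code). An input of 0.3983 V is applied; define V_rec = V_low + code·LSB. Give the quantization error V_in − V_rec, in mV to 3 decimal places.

0.302 mV

LSB = 3.3/2^11 = 1.611 mV.
Scaled input = 247.1874 LSBs, so code = 247.
Code 247 maps back to 0 + 247×0.00161133 V = 0.39799805 V.
Error = 0.3983 − 0.39799805 = 0.000301953 V = 0.302 mV.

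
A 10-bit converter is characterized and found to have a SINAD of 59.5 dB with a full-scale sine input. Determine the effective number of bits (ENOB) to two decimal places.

9.59 bits

ENOB = (SINAD − 1.76) / 6.02 = (59.5 − 1.76)/6.02 = 9.591.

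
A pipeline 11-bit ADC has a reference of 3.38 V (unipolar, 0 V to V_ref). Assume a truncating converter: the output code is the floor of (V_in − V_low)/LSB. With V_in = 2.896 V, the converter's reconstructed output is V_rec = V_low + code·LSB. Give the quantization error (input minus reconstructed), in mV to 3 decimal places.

Step size: 3.38 V ÷ 2^11 = 1.650 mV.
(2.896 − 0)/0.00165039 = 1754.7361; ⌊·⌋ gives code 1754.
V_rec = 0 + 1754·0.00165039 = 2.8947852 V.
Difference: 0.00121484 V → 1.215 mV.

1.215 mV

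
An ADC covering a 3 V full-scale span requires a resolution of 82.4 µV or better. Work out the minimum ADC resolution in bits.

Number of steps required ≥ 3 V / 82.4 µV = 36407.77.
Need 2^N ≥ 36407.77; 2^15 = 32768, 2^16 = 65536.
Minimum N = 16.

16 bits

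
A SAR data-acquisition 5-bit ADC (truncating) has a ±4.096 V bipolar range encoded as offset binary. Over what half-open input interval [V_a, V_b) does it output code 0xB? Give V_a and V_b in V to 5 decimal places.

LSB = 8.192/2^5 = 256.000 mV.
Code 0xB = 11 decimal.
V_a = V_low + 11·LSB = -1.28 V; V_b = V_low + 12·LSB = -1.024 V.

[-1.28000 V, -1.02400 V)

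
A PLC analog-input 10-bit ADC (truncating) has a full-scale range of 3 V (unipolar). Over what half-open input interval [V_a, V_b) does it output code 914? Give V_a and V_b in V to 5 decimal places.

LSB = 3/2^10 = 2.930 mV.
V_a = V_low + 914·LSB = 2.67773 V; V_b = V_low + 915·LSB = 2.68066 V.

[2.67773 V, 2.68066 V)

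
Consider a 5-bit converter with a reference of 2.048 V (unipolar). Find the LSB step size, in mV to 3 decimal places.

64.000 mV

Full-scale span = 2.048 V.
LSB = 2.048 / 2^5 = 2.048 / 32 = 0.064 V = 64.000 mV.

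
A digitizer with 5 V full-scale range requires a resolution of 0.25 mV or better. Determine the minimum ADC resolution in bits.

15 bits

Number of steps required ≥ 5 V / 0.25 mV = 20000.00.
Need 2^N ≥ 20000.00; 2^14 = 16384, 2^15 = 32768.
Minimum N = 15.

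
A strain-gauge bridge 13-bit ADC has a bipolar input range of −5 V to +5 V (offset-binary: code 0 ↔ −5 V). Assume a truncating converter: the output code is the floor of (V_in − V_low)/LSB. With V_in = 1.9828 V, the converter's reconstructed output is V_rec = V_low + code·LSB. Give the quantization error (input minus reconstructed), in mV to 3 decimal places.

Step size: 10 V ÷ 2^13 = 1.221 mV.
(V_in − V_low)/LSB = (1.9828 − (−5))/0.0012207 = 5720.3098 → code 5720 (floor).
V_rec = (−5) + 5720·0.0012207 = 1.9824219 V.
V_in − V_rec = 0.000378125 V = 0.378 mV.

0.378 mV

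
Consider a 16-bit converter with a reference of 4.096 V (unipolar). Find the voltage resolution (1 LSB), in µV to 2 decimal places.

Full-scale span = 4.096 V.
LSB = 4.096 / 2^16 = 4.096 / 65536 = 6.25e-05 V = 62.50 µV.

62.50 µV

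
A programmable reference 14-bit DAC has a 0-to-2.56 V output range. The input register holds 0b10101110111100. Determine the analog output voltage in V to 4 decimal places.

1.7494 V

LSB = 2.56 V / 2^14 = 156.25 µV.
Code 0b10101110111100 = 11196 decimal.
V_out = 0 + 11196 × 0.00015625 V = 1.74937 V.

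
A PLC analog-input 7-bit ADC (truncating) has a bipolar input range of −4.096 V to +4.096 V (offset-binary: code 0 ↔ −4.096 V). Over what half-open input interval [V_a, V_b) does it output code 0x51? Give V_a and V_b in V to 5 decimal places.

LSB = 8.192/2^7 = 64.000 mV.
Code 0x51 = 81 decimal.
V_a = V_low + 81·LSB = 1.088 V; V_b = V_low + 82·LSB = 1.152 V.

[1.08800 V, 1.15200 V)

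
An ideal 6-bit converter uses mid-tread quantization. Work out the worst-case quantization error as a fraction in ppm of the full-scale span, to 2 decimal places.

7812.50 ppm

Rounding → worst-case error = ½ LSB = V_FS/2^7, so 1e+06/128 = 7812.5 ppm of full scale.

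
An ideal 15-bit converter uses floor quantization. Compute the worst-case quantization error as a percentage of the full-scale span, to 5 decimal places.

0.00305 %

Truncating → worst-case error = 1 LSB = V_FS/2^15, so 100/32768 = 0.00305176 % of full scale.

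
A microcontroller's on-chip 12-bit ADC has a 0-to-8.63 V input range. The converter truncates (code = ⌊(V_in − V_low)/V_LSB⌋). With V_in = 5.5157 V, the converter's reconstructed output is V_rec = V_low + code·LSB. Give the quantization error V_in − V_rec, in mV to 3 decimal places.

1.855 mV

LSB = 8.63/2^12 = 2.107 mV.
Scaled input = 2617.8803 LSBs, so code = 2617.
Reconstructed: 5.5138452 V.
Difference: 0.00185479 V → 1.855 mV.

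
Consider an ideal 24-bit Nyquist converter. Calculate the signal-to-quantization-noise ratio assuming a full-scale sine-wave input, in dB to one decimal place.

146.2 dB

SNR ≈ 6.02·N + 1.76 dB = 6.02·24 + 1.76 = 146.24 dB.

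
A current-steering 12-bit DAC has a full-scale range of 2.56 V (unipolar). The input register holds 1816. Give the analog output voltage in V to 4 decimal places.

LSB = 2.56 V / 2^12 = 0.625 mV.
V_out = 0 + 1816 × 0.000625 V = 1.135 V.

1.1350 V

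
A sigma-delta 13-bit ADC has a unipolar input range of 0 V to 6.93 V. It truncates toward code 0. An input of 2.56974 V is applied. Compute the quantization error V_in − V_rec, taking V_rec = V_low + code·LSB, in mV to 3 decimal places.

0.598 mV

Step size: 6.93 V ÷ 2^13 = 0.846 mV.
(2.56974 − 0)/0.000845947 = 3037.7071; ⌊·⌋ gives code 3037.
Reconstructed: 2.5691418 V.
Error = 2.56974 − 2.5691418 = 0.000598154 V = 0.598 mV.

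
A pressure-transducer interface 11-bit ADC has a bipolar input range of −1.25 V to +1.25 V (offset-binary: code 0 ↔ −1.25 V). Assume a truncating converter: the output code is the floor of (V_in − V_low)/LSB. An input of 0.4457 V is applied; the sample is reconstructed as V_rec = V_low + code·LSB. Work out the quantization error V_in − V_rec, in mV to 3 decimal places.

Step size: 2.5 V ÷ 2^11 = 1.221 mV.
Scaled input = 1389.1174 LSBs, so code = 1389.
Code 1389 maps back to (−1.25) + 1389×0.0012207 V = 0.44555664 V.
V_in − V_rec = 0.000143359 V = 0.143 mV.

0.143 mV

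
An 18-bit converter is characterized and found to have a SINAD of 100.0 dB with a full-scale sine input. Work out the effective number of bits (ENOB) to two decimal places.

16.32 bits

ENOB = (SINAD − 1.76) / 6.02 = (100.0 − 1.76)/6.02 = 16.319.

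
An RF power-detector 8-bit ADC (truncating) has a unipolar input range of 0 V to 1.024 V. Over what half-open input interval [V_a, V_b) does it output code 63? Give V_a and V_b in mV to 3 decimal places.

LSB = 1.024/2^8 = 4.000 mV.
V_a = V_low + 63·LSB = 0.252 V; V_b = V_low + 64·LSB = 0.256 V.

[252.000 mV, 256.000 mV)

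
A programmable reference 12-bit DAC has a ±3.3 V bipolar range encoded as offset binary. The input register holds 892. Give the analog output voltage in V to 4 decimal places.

-1.8627 V

LSB = 6.6 V / 2^12 = 1.611 mV.
V_out = (−3.3) + 892 × 0.00161133 V = -1.8627 V.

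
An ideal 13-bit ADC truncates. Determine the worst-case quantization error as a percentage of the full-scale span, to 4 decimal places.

0.0122 %

Truncating → worst-case error = 1 LSB = V_FS/2^13, so 100/8192 = 0.012207 % of full scale.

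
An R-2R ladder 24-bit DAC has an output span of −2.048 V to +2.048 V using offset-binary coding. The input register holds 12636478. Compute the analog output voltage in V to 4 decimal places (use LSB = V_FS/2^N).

1.0371 V

LSB = 4.096 V / 2^24 = 0.24 µV.
V_out = (−2.048) + 12636478 × 2.44141e-07 V = 1.03708 V.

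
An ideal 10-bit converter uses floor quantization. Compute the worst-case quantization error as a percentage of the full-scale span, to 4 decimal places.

Truncating → worst-case error = 1 LSB = V_FS/2^10, so 100/1024 = 0.0976562 % of full scale.

0.0977 %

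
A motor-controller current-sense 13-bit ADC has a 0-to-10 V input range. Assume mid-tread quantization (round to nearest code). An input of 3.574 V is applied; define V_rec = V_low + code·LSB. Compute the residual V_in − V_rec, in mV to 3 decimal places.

-0.219 mV

LSB = 10/2^13 = 1.221 mV.
(3.574 − 0)/0.0012207 = 2927.8208; round gives code 2928.
Reconstructed: 3.5742188 V.
Difference: -0.00021875 V → -0.219 mV.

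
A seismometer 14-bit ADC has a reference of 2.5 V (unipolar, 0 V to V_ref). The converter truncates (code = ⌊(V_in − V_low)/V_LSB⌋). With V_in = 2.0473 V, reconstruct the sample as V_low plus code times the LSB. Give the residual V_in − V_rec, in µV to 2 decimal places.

28.27 µV

One LSB is 2.5 V / 16384 = 152.59 µV.
Scaled input = 13417.1853 LSBs, so code = 13417.
Code 13417 maps back to 0 + 13417×0.000152588 V = 2.0472717 V.
Error = 2.0473 − 2.0472717 = 2.82715e-05 V = 28.27 µV.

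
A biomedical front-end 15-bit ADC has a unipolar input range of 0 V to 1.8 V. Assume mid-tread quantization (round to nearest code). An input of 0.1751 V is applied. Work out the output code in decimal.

code 3188

Full-scale span = 1.8 V; LSB = 1.8/2^15 = 54.93 µV.
Input sits at 3187.598 steps above V_low.
So the output code is 3188.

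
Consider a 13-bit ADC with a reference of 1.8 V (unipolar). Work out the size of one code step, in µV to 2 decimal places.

219.73 µV

Full-scale span = 1.8 V.
LSB = 1.8 / 2^13 = 1.8 / 8192 = 0.000219727 V = 219.73 µV.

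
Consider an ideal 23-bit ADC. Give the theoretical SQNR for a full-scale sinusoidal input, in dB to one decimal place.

SNR ≈ 6.02·N + 1.76 dB = 6.02·23 + 1.76 = 140.22 dB.

140.2 dB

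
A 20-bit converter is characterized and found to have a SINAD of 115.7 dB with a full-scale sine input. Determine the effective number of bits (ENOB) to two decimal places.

18.93 bits

ENOB = (SINAD − 1.76) / 6.02 = (115.7 − 1.76)/6.02 = 18.927.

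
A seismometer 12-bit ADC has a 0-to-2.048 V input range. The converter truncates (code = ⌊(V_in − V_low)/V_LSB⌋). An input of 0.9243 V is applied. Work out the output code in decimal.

With 4096 levels over 2.048 V, one step is 0.500 mV.
(0.9243 − 0) / 0.0005 = 1848.600 LSBs.
So the output code is 1848.

code 1848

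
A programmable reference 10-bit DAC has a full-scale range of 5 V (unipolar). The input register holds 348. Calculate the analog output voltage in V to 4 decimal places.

LSB = 5 V / 2^10 = 4.883 mV.
V_out = 0 + 348 × 0.00488281 V = 1.69922 V.

1.6992 V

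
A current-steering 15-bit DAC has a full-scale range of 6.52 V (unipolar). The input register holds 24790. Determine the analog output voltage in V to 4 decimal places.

4.9326 V

LSB = 6.52 V / 2^15 = 198.97 µV.
V_out = 0 + 24790 × 0.000198975 V = 4.93258 V.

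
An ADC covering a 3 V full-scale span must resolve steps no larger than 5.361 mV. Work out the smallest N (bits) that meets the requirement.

10 bits

Number of steps required ≥ 3 V / 5.361 mV = 559.60.
Need 2^N ≥ 559.60; 2^9 = 512, 2^10 = 1024.
Minimum N = 10.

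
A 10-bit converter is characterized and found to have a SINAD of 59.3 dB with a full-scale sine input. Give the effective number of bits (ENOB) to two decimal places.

ENOB = (SINAD − 1.76) / 6.02 = (59.3 − 1.76)/6.02 = 9.558.

9.56 bits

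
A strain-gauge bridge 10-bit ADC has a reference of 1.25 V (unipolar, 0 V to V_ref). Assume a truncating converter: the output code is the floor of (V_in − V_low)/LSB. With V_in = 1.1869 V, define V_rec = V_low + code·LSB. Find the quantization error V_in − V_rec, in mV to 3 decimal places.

0.377 mV

Step size: 1.25 V ÷ 2^10 = 1.221 mV.
(V_in − V_low)/LSB = (1.1869 − 0)/0.0012207 = 972.3085 → code 972 (floor).
Reconstructed: 1.1865234 V.
V_in − V_rec = 0.000376562 V = 0.377 mV.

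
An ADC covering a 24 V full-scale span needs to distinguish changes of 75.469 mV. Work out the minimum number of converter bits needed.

Number of steps required ≥ 24 V / 75.469 mV = 318.01.
Need 2^N ≥ 318.01; 2^8 = 256, 2^9 = 512.
Minimum N = 9.

9 bits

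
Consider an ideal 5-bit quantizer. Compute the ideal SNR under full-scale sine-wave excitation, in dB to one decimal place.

SNR ≈ 6.02·N + 1.76 dB = 6.02·5 + 1.76 = 31.86 dB.

31.9 dB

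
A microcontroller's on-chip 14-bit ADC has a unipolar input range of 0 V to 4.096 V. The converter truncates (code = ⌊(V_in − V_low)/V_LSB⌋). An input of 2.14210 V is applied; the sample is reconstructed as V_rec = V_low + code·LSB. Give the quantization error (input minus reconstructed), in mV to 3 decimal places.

0.100 mV

Step size: 4.096 V ÷ 2^14 = 250.00 µV.
(V_in − V_low)/LSB = (2.14210 − 0)/0.00025 = 8568.4000 → code 8568 (floor).
Reconstructed: 2.142 V.
Difference: 0.0001 V → 0.100 mV.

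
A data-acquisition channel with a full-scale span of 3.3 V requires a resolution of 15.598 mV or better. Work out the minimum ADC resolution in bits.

Number of steps required ≥ 3.3 V / 15.598 mV = 211.57.
Need 2^N ≥ 211.57; 2^7 = 128, 2^8 = 256.
Minimum N = 8.

8 bits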